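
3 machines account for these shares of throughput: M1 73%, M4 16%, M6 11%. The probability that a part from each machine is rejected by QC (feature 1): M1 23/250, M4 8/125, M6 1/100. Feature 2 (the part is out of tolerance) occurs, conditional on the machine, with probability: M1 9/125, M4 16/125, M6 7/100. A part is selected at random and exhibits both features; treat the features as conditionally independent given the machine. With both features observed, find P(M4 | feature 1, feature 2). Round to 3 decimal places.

By Bayes' rule, posterior ∝ prior × likelihood:
  M1: 0.73 × 0.092 × 0.072 = 0.00483552
  M4: 0.16 × 0.064 × 0.128 = 0.00131072
  M6: 0.11 × 0.01 × 0.07 = 0.000077
Sum = 0.00622324.
P(M4 | evidence) = 0.00131072 / 0.00622324 ≈ 0.211.

0.211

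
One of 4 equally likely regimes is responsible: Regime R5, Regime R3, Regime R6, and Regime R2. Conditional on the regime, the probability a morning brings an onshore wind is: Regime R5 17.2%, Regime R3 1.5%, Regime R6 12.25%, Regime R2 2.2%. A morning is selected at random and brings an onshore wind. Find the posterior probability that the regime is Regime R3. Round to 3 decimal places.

0.045

Since the prior is uniform, the posterior is proportional to the likelihood:
  Regime R5: 0.172
  Regime R3: 0.015
  Regime R6: 0.1225
  Regime R2: 0.022
Sum = 0.3315.
P(Regime R3 | evidence) = 0.015 / 0.3315 ≈ 0.045.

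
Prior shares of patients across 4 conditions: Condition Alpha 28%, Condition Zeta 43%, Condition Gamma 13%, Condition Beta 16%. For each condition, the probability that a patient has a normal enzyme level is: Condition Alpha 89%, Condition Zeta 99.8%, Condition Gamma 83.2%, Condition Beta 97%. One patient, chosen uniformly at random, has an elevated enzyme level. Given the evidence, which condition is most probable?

Condition Alpha

Taking complements, P(elevated | each) = Condition Alpha 0.11, Condition Zeta 0.002, Condition Gamma 0.168, Condition Beta 0.03.
Compute prior × likelihood for every hypothesis:
  Condition Alpha: 0.28 × 0.11 = 0.0308
  Condition Zeta: 0.43 × 0.002 = 0.00086
  Condition Gamma: 0.13 × 0.168 = 0.02184
  Condition Beta: 0.16 × 0.03 = 0.0048
Normalizing constant = 0.0583.
Largest term belongs to Condition Alpha, so Condition Alpha is most probable.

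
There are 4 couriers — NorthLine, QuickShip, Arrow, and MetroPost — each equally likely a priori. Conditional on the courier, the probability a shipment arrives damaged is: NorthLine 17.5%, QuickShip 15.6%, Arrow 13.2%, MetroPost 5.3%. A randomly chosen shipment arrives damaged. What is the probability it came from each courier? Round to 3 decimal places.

NorthLine 0.339, QuickShip 0.302, Arrow 0.256, MetroPost 0.103

With a uniform prior (1/4 each), posterior ∝ likelihood:
  NorthLine: 0.175
  QuickShip: 0.156
  Arrow: 0.132
  MetroPost: 0.053
Sum = 0.516.
P(NorthLine | damaged) = 0.175/0.516 ≈ 0.339
P(QuickShip | damaged) = 0.156/0.516 ≈ 0.302
P(Arrow | damaged) = 0.132/0.516 ≈ 0.256
P(MetroPost | damaged) = 0.053/0.516 ≈ 0.103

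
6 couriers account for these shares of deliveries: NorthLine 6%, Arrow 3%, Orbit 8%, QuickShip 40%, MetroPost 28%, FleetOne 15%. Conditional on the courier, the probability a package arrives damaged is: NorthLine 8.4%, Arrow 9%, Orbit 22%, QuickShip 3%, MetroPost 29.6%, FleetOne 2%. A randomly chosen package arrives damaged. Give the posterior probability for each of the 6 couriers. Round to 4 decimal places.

By Bayes' rule, posterior ∝ prior × likelihood:
  NorthLine: 0.06 × 0.084 = 0.00504
  Arrow: 0.03 × 0.09 = 0.0027
  Orbit: 0.08 × 0.22 = 0.0176
  QuickShip: 0.4 × 0.03 = 0.012
  MetroPost: 0.28 × 0.296 = 0.08288
  FleetOne: 0.15 × 0.02 = 0.003
Total = 0.12322.
P(NorthLine | damaged) = 0.00504/0.12322 ≈ 0.0409
P(Arrow | damaged) = 0.0027/0.12322 ≈ 0.0219
P(Orbit | damaged) = 0.0176/0.12322 ≈ 0.1428
P(QuickShip | damaged) = 0.012/0.12322 ≈ 0.0974
P(MetroPost | damaged) = 0.08288/0.12322 ≈ 0.6726
P(FleetOne | damaged) = 0.003/0.12322 ≈ 0.0243
(Check: 0.0409+0.0219+0.1428+0.0974+0.6726+0.0243 = 0.9999.)

NorthLine 0.0409, Arrow 0.0219, Orbit 0.1428, QuickShip 0.0974, MetroPost 0.6726, FleetOne 0.0243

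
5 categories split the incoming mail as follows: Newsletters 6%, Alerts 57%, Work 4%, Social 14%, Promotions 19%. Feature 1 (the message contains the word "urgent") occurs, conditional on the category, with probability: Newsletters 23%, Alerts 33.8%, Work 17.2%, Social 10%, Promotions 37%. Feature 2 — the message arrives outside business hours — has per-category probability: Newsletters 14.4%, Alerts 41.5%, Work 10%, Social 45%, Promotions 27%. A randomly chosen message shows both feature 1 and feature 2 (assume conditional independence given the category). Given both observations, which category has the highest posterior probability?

Alerts

Compute prior × likelihood for every hypothesis:
  Newsletters: 0.06 × 0.23 × 0.144 = 0.0019872
  Alerts: 0.57 × 0.338 × 0.415 = 0.0799539
  Work: 0.04 × 0.172 × 0.1 = 0.000688
  Social: 0.14 × 0.1 × 0.45 = 0.0063
  Promotions: 0.19 × 0.37 × 0.27 = 0.018981
Total = 0.1079101.
Largest term belongs to Alerts, so Alerts is most probable.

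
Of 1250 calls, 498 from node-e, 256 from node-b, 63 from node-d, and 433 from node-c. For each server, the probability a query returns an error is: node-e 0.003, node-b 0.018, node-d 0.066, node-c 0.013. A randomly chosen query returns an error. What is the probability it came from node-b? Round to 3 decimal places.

Compute prior × likelihood for every hypothesis:
  node-e: 0.3984 × 0.003 = 0.0011952
  node-b: 0.2048 × 0.018 = 0.0036864
  node-d: 0.0504 × 0.066 = 0.0033264
  node-c: 0.3464 × 0.013 = 0.0045032
Sum = 0.0127112.
P(node-b | evidence) = 0.0036864 / 0.0127112 ≈ 0.290.

0.290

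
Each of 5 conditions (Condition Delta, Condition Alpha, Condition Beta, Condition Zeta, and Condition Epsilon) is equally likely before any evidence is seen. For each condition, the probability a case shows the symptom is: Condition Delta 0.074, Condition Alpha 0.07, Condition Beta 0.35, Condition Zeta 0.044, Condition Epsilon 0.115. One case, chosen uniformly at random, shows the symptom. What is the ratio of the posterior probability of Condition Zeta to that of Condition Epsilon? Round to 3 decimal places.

With a uniform prior (1/5 each), posterior ∝ likelihood:
  Condition Delta: 0.074
  Condition Alpha: 0.07
  Condition Beta: 0.35
  Condition Zeta: 0.044
  Condition Epsilon: 0.115
Normalizing constant = 0.653.
The ratio is 0.044 / 0.115 (the normalizer cancels) = 0.383.

0.383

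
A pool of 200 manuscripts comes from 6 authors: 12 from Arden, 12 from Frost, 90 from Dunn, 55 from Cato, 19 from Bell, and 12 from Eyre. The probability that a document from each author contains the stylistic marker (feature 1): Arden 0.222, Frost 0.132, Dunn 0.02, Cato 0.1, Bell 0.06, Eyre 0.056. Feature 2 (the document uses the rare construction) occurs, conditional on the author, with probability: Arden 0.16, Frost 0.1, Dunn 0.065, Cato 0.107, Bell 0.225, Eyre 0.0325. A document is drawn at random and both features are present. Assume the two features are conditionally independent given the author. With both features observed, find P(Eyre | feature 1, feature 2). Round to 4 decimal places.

0.0139

Prior × likelihood for each hypothesis:
  Arden: 0.06 × 0.222 × 0.16 = 0.0021312
  Frost: 0.06 × 0.132 × 0.1 = 0.000792
  Dunn: 0.45 × 0.02 × 0.065 = 0.000585
  Cato: 0.275 × 0.1 × 0.107 = 0.0029425
  Bell: 0.095 × 0.06 × 0.225 = 0.0012825
  Eyre: 0.06 × 0.056 × 0.0325 = 0.0001092
Total = 0.0078424.
P(Eyre | evidence) = 0.0001092 / 0.0078424 ≈ 0.0139.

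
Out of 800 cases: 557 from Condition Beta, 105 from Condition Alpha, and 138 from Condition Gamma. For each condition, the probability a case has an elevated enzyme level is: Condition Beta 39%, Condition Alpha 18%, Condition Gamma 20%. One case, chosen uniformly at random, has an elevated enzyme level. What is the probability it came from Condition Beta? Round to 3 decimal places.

Prior × likelihood for each hypothesis:
  Condition Beta: 0.69625 × 0.39 = 0.2715375
  Condition Alpha: 0.13125 × 0.18 = 0.023625
  Condition Gamma: 0.1725 × 0.2 = 0.0345
Total = 0.3296625.
P(Condition Beta | evidence) = 0.2715375 / 0.3296625 ≈ 0.824.

0.824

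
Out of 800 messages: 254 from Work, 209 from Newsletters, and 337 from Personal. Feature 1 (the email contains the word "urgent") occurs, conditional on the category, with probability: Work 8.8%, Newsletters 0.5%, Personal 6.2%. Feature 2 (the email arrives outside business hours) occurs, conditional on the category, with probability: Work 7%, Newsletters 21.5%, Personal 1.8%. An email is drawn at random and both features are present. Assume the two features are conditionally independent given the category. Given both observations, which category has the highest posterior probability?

Work

Unnormalized posteriors (prior × likelihood):
  Work: 0.3175 × 0.088 × 0.07 = 0.0019558
  Newsletters: 0.26125 × 0.005 × 0.215 = 0.00028084375
  Personal: 0.42125 × 0.062 × 0.018 = 0.000470115
Sum = 0.00270675875.
Largest term belongs to Work, so Work is most probable.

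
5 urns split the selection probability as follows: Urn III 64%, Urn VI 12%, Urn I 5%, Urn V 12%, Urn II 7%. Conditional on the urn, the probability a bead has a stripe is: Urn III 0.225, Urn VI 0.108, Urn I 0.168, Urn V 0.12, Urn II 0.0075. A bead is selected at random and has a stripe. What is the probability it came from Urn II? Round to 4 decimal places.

0.0029

Unnormalized posteriors (prior × likelihood):
  Urn III: 0.64 × 0.225 = 0.144
  Urn VI: 0.12 × 0.108 = 0.01296
  Urn I: 0.05 × 0.168 = 0.0084
  Urn V: 0.12 × 0.12 = 0.0144
  Urn II: 0.07 × 0.0075 = 0.000525
Normalizing constant = 0.180285.
P(Urn II | evidence) = 0.000525 / 0.180285 ≈ 0.0029.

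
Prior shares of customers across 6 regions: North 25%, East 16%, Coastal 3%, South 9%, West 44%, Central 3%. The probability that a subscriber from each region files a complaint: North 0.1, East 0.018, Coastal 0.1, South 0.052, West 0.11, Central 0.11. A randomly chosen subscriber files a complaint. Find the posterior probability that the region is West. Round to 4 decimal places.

0.5547

Unnormalized posteriors (prior × likelihood):
  North: 0.25 × 0.1 = 0.025
  East: 0.16 × 0.018 = 0.00288
  Coastal: 0.03 × 0.1 = 0.003
  South: 0.09 × 0.052 = 0.00468
  West: 0.44 × 0.11 = 0.0484
  Central: 0.03 × 0.11 = 0.0033
Total = 0.08726.
P(West | evidence) = 0.0484 / 0.08726 ≈ 0.5547.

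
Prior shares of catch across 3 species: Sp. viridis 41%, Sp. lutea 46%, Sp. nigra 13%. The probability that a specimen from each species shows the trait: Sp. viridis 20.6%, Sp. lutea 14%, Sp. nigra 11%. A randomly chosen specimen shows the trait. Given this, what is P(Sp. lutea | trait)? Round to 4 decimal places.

0.3947

Compute prior × likelihood for every hypothesis:
  Sp. viridis: 0.41 × 0.206 = 0.08446
  Sp. lutea: 0.46 × 0.14 = 0.0644
  Sp. nigra: 0.13 × 0.11 = 0.0143
Normalizing constant = 0.16316.
P(Sp. lutea | evidence) = 0.0644 / 0.16316 ≈ 0.3947.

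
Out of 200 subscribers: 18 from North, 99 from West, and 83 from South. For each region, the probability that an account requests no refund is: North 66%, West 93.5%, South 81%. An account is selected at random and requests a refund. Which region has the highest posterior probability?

South

Taking complements, P(refund | each) = North 0.34, West 0.065, South 0.19.
Prior × likelihood for each hypothesis:
  North: 0.09 × 0.34 = 0.0306
  West: 0.495 × 0.065 = 0.032175
  South: 0.415 × 0.19 = 0.07885
Sum = 0.141625.
Largest term belongs to South, so South is most probable.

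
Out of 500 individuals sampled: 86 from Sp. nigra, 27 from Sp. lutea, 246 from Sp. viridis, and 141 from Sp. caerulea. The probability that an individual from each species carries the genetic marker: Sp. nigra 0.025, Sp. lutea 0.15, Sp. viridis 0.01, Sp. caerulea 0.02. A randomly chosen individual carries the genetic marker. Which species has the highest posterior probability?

Sp. lutea

Unnormalized posteriors (prior × likelihood):
  Sp. nigra: 0.172 × 0.025 = 0.0043
  Sp. lutea: 0.054 × 0.15 = 0.0081
  Sp. viridis: 0.492 × 0.01 = 0.00492
  Sp. caerulea: 0.282 × 0.02 = 0.00564
Total = 0.02296.
Largest term belongs to Sp. lutea, so Sp. lutea is most probable.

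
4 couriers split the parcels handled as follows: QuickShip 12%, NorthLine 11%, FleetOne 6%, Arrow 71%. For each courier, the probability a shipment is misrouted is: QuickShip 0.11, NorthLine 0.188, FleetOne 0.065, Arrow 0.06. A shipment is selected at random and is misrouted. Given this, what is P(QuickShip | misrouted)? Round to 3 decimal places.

By Bayes' rule, posterior ∝ prior × likelihood:
  QuickShip: 0.12 × 0.11 = 0.0132
  NorthLine: 0.11 × 0.188 = 0.02068
  FleetOne: 0.06 × 0.065 = 0.0039
  Arrow: 0.71 × 0.06 = 0.0426
Sum = 0.08038.
P(QuickShip | evidence) = 0.0132 / 0.08038 ≈ 0.164.

0.164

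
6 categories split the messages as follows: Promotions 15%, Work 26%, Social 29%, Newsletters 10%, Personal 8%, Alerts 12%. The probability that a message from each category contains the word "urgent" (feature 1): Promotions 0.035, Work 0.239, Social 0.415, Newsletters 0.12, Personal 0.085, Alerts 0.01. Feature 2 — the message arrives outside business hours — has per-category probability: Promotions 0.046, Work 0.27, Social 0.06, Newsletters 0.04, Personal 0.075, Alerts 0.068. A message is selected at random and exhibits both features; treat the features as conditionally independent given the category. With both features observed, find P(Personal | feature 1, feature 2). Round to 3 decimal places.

Unnormalized posteriors (prior × likelihood):
  Promotions: 0.15 × 0.035 × 0.046 = 0.0002415
  Work: 0.26 × 0.239 × 0.27 = 0.0167778
  Social: 0.29 × 0.415 × 0.06 = 0.007221
  Newsletters: 0.1 × 0.12 × 0.04 = 0.00048
  Personal: 0.08 × 0.085 × 0.075 = 0.00051
  Alerts: 0.12 × 0.01 × 0.068 = 0.0000816
Sum = 0.0253119.
P(Personal | evidence) = 0.00051 / 0.0253119 ≈ 0.020.

0.020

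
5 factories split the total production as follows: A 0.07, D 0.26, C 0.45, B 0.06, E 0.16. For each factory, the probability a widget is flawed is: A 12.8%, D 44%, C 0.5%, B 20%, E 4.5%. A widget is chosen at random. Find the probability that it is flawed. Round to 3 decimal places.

Prior × likelihood for each hypothesis:
  A: 0.07 × 0.128 = 0.00896
  D: 0.26 × 0.44 = 0.1144
  C: 0.45 × 0.005 = 0.00225
  B: 0.06 × 0.2 = 0.012
  E: 0.16 × 0.045 = 0.0072
P(flawed) = 0.00896 + 0.1144 + 0.00225 + 0.012 + 0.0072 = 0.14481 → 0.145.

0.145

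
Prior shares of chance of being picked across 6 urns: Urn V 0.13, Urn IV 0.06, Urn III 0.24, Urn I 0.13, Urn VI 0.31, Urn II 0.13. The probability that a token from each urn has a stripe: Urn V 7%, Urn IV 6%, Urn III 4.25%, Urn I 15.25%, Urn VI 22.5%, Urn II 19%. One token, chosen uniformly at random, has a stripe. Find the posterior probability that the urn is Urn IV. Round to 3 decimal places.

By Bayes' rule, posterior ∝ prior × likelihood:
  Urn V: 0.13 × 0.07 = 0.0091
  Urn IV: 0.06 × 0.06 = 0.0036
  Urn III: 0.24 × 0.0425 = 0.0102
  Urn I: 0.13 × 0.1525 = 0.019825
  Urn VI: 0.31 × 0.225 = 0.06975
  Urn II: 0.13 × 0.19 = 0.0247
Total = 0.137175.
P(Urn IV | evidence) = 0.0036 / 0.137175 ≈ 0.026.

0.026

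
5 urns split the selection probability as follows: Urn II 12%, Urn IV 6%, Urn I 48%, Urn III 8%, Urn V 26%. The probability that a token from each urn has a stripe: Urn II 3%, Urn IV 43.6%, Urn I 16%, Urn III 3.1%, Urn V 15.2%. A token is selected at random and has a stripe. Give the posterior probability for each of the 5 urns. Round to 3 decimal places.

Compute prior × likelihood for every hypothesis:
  Urn II: 0.12 × 0.03 = 0.0036
  Urn IV: 0.06 × 0.436 = 0.02616
  Urn I: 0.48 × 0.16 = 0.0768
  Urn III: 0.08 × 0.031 = 0.00248
  Urn V: 0.26 × 0.152 = 0.03952
Total = 0.14856.
P(Urn II | striped) = 0.0036/0.14856 ≈ 0.024
P(Urn IV | striped) = 0.02616/0.14856 ≈ 0.176
P(Urn I | striped) = 0.0768/0.14856 ≈ 0.517
P(Urn III | striped) = 0.00248/0.14856 ≈ 0.017
P(Urn V | striped) = 0.03952/0.14856 ≈ 0.266

Urn II 0.024, Urn IV 0.176, Urn I 0.517, Urn III 0.017, Urn V 0.266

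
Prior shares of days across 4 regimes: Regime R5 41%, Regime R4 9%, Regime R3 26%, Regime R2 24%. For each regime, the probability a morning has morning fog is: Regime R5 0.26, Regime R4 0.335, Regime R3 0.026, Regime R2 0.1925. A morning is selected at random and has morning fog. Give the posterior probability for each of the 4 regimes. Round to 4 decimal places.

By Bayes' rule, posterior ∝ prior × likelihood:
  Regime R5: 0.41 × 0.26 = 0.1066
  Regime R4: 0.09 × 0.335 = 0.03015
  Regime R3: 0.26 × 0.026 = 0.00676
  Regime R2: 0.24 × 0.1925 = 0.0462
Total = 0.18971.
P(Regime R5 | fog) = 0.1066/0.18971 ≈ 0.5619
P(Regime R4 | fog) = 0.03015/0.18971 ≈ 0.1589
P(Regime R3 | fog) = 0.00676/0.18971 ≈ 0.0356
P(Regime R2 | fog) = 0.0462/0.18971 ≈ 0.2435
(Check: 0.5619+0.1589+0.0356+0.2435 = 0.9999.)

Regime R5 0.5619, Regime R4 0.1589, Regime R3 0.0356, Regime R2 0.2435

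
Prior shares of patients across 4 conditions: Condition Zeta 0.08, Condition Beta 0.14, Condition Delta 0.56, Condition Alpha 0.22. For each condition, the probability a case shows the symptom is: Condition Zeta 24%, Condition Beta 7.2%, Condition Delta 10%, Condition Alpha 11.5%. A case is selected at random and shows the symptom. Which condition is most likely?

Condition Delta

Unnormalized posteriors (prior × likelihood):
  Condition Zeta: 0.08 × 0.24 = 0.0192
  Condition Beta: 0.14 × 0.072 = 0.01008
  Condition Delta: 0.56 × 0.1 = 0.056
  Condition Alpha: 0.22 × 0.115 = 0.0253
Sum = 0.11058.
Largest term belongs to Condition Delta, so Condition Delta is most probable.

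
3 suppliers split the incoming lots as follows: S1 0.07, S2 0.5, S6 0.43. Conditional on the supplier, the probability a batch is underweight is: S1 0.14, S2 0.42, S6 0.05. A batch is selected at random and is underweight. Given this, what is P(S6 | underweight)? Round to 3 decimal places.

0.089

Prior × likelihood for each hypothesis:
  S1: 0.07 × 0.14 = 0.0098
  S2: 0.5 × 0.42 = 0.21
  S6: 0.43 × 0.05 = 0.0215
Sum = 0.2413.
P(S6 | evidence) = 0.0215 / 0.2413 ≈ 0.089.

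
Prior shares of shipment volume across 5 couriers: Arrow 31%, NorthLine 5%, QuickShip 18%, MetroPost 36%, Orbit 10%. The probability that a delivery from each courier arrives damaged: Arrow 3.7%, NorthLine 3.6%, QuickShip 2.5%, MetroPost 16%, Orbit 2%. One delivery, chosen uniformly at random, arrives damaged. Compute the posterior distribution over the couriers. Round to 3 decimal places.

Compute prior × likelihood for every hypothesis:
  Arrow: 0.31 × 0.037 = 0.01147
  NorthLine: 0.05 × 0.036 = 0.0018
  QuickShip: 0.18 × 0.025 = 0.0045
  MetroPost: 0.36 × 0.16 = 0.0576
  Orbit: 0.1 × 0.02 = 0.002
Normalizing constant = 0.07737.
P(Arrow | damaged) = 0.01147/0.07737 ≈ 0.148
P(NorthLine | damaged) = 0.0018/0.07737 ≈ 0.023
P(QuickShip | damaged) = 0.0045/0.07737 ≈ 0.058
P(MetroPost | damaged) = 0.0576/0.07737 ≈ 0.744
P(Orbit | damaged) = 0.002/0.07737 ≈ 0.026

Arrow 0.148, NorthLine 0.023, QuickShip 0.058, MetroPost 0.744, Orbit 0.026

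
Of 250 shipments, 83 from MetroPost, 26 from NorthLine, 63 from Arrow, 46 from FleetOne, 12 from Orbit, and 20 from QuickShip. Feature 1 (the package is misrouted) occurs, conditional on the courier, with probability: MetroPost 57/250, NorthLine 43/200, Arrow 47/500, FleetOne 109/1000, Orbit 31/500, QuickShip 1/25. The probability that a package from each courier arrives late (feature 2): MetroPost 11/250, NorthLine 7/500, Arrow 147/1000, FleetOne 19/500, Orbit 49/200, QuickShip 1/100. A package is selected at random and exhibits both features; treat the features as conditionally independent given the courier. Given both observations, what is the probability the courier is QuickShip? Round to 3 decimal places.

Unnormalized posteriors (prior × likelihood):
  MetroPost: 0.332 × 0.228 × 0.044 = 0.003330624
  NorthLine: 0.104 × 0.215 × 0.014 = 0.00031304
  Arrow: 0.252 × 0.094 × 0.147 = 0.003482136
  FleetOne: 0.184 × 0.109 × 0.038 = 0.000762128
  Orbit: 0.048 × 0.062 × 0.245 = 0.00072912
  QuickShip: 0.08 × 0.04 × 0.01 = 0.000032
Total = 0.008649048.
P(QuickShip | evidence) = 0.000032 / 0.008649048 ≈ 0.004.

0.004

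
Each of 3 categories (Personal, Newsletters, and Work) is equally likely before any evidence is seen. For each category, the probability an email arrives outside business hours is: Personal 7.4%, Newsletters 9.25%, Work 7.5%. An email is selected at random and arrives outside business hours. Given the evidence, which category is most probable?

Since the prior is uniform, the posterior is proportional to the likelihood:
  Personal: 0.074
  Newsletters: 0.0925
  Work: 0.075
Sum = 0.2415.
Largest term belongs to Newsletters, so Newsletters is most probable.

Newsletters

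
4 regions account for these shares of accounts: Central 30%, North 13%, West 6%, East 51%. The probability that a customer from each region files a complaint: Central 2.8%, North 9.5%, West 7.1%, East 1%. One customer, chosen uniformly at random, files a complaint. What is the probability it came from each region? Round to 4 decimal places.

Central 0.2790, North 0.4102, West 0.1415, East 0.1694

Prior × likelihood for each hypothesis:
  Central: 0.3 × 0.028 = 0.0084
  North: 0.13 × 0.095 = 0.01235
  West: 0.06 × 0.071 = 0.00426
  East: 0.51 × 0.01 = 0.0051
Normalizing constant = 0.03011.
P(Central | complaint) = 0.0084/0.03011 ≈ 0.2790
P(North | complaint) = 0.01235/0.03011 ≈ 0.4102
P(West | complaint) = 0.00426/0.03011 ≈ 0.1415
P(East | complaint) = 0.0051/0.03011 ≈ 0.1694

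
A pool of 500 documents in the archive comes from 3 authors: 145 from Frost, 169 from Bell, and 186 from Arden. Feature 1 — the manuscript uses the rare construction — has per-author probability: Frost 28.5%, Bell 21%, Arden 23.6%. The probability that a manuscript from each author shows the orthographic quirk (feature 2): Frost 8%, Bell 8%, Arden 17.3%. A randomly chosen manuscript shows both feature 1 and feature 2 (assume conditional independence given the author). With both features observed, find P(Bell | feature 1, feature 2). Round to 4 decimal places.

0.2066

By Bayes' rule, posterior ∝ prior × likelihood:
  Frost: 0.29 × 0.285 × 0.08 = 0.006612
  Bell: 0.338 × 0.21 × 0.08 = 0.0056784
  Arden: 0.372 × 0.236 × 0.173 = 0.015188016
Sum = 0.027478416.
P(Bell | evidence) = 0.0056784 / 0.027478416 ≈ 0.2066.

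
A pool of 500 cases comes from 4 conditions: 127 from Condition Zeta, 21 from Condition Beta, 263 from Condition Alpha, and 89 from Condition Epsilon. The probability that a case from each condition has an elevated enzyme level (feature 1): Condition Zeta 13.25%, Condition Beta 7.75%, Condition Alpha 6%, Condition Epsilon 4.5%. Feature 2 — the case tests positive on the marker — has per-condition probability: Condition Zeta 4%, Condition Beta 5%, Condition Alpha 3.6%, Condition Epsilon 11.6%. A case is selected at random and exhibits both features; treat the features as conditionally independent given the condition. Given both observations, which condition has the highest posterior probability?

Unnormalized posteriors (prior × likelihood):
  Condition Zeta: 0.254 × 0.1325 × 0.04 = 0.0013462
  Condition Beta: 0.042 × 0.0775 × 0.05 = 0.00016275
  Condition Alpha: 0.526 × 0.06 × 0.036 = 0.00113616
  Condition Epsilon: 0.178 × 0.045 × 0.116 = 0.00092916
Normalizing constant = 0.00357427.
Largest term belongs to Condition Zeta, so Condition Zeta is most probable.

Condition Zeta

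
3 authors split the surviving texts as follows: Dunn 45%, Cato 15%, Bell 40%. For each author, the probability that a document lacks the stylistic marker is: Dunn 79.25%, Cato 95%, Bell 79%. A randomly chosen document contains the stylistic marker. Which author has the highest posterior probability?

Taking complements, P(marker | each) = Dunn 0.2075, Cato 0.05, Bell 0.21.
Prior × likelihood for each hypothesis:
  Dunn: 0.45 × 0.2075 = 0.093375
  Cato: 0.15 × 0.05 = 0.0075
  Bell: 0.4 × 0.21 = 0.084
Total = 0.184875.
Largest term belongs to Dunn, so Dunn is most probable.

Dunn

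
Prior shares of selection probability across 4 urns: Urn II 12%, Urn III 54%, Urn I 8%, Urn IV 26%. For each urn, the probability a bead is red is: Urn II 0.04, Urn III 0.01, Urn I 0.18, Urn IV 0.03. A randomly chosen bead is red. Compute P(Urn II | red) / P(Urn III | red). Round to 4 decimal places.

Unnormalized posteriors (prior × likelihood):
  Urn II: 0.12 × 0.04 = 0.0048
  Urn III: 0.54 × 0.01 = 0.0054
  Urn I: 0.08 × 0.18 = 0.0144
  Urn IV: 0.26 × 0.03 = 0.0078
Normalizing constant = 0.0324.
The ratio is 0.0048 / 0.0054 (the normalizer cancels) = 0.8889.

0.8889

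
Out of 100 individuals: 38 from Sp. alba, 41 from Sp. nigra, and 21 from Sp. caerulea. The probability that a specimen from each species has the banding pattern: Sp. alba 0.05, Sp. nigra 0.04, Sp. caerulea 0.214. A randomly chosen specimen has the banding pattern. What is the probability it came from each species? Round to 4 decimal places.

Sp. alba 0.2365, Sp. nigra 0.2041, Sp. caerulea 0.5594

By Bayes' rule, posterior ∝ prior × likelihood:
  Sp. alba: 0.38 × 0.05 = 0.019
  Sp. nigra: 0.41 × 0.04 = 0.0164
  Sp. caerulea: 0.21 × 0.214 = 0.04494
Sum = 0.08034.
P(Sp. alba | banded) = 0.019/0.08034 ≈ 0.2365
P(Sp. nigra | banded) = 0.0164/0.08034 ≈ 0.2041
P(Sp. caerulea | banded) = 0.04494/0.08034 ≈ 0.5594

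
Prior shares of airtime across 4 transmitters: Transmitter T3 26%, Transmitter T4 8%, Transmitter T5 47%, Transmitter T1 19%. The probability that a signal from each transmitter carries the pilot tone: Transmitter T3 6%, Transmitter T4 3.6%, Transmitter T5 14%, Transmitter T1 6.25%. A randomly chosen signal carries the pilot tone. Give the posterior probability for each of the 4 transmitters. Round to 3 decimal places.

Unnormalized posteriors (prior × likelihood):
  Transmitter T3: 0.26 × 0.06 = 0.0156
  Transmitter T4: 0.08 × 0.036 = 0.00288
  Transmitter T5: 0.47 × 0.14 = 0.0658
  Transmitter T1: 0.19 × 0.0625 = 0.011875
Normalizing constant = 0.096155.
P(Transmitter T3 | pilot) = 0.0156/0.096155 ≈ 0.162
P(Transmitter T4 | pilot) = 0.00288/0.096155 ≈ 0.030
P(Transmitter T5 | pilot) = 0.0658/0.096155 ≈ 0.684
P(Transmitter T1 | pilot) = 0.011875/0.096155 ≈ 0.123

Transmitter T3 0.162, Transmitter T4 0.030, Transmitter T5 0.684, Transmitter T1 0.123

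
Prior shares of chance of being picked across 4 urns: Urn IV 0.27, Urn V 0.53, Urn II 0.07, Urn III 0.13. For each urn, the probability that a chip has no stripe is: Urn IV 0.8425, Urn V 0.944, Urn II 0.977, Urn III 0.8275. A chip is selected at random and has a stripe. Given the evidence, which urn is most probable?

Taking complements, P(striped | each) = Urn IV 0.1575, Urn V 0.056, Urn II 0.023, Urn III 0.1725.
Compute prior × likelihood for every hypothesis:
  Urn IV: 0.27 × 0.1575 = 0.042525
  Urn V: 0.53 × 0.056 = 0.02968
  Urn II: 0.07 × 0.023 = 0.00161
  Urn III: 0.13 × 0.1725 = 0.022425
Total = 0.09624.
Largest term belongs to Urn IV, so Urn IV is most probable.

Urn IV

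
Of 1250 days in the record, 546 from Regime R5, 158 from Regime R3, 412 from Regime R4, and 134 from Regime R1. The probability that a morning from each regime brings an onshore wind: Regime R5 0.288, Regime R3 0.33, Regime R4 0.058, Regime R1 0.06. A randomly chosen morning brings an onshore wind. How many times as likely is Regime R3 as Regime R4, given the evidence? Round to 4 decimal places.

Unnormalized posteriors (prior × likelihood):
  Regime R5: 0.4368 × 0.288 = 0.1257984
  Regime R3: 0.1264 × 0.33 = 0.041712
  Regime R4: 0.3296 × 0.058 = 0.0191168
  Regime R1: 0.1072 × 0.06 = 0.006432
Normalizing constant = 0.1930592.
The ratio is 0.041712 / 0.0191168 (the normalizer cancels) = 2.1820.

2.1820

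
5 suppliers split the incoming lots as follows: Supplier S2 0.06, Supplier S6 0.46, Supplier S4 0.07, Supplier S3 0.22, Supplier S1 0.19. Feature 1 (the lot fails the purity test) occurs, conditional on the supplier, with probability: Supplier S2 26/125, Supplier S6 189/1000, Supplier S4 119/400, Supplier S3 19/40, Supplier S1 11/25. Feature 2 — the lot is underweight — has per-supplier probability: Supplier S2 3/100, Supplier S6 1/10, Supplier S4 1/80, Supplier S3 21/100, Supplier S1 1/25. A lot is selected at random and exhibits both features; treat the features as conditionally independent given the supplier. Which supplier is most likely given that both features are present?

Unnormalized posteriors (prior × likelihood):
  Supplier S2: 0.06 × 0.208 × 0.03 = 0.0003744
  Supplier S6: 0.46 × 0.189 × 0.1 = 0.008694
  Supplier S4: 0.07 × 0.2975 × 0.0125 = 0.0002603125
  Supplier S3: 0.22 × 0.475 × 0.21 = 0.021945
  Supplier S1: 0.19 × 0.44 × 0.04 = 0.003344
Normalizing constant = 0.0346177125.
Largest term belongs to Supplier S3, so Supplier S3 is most probable.

Supplier S3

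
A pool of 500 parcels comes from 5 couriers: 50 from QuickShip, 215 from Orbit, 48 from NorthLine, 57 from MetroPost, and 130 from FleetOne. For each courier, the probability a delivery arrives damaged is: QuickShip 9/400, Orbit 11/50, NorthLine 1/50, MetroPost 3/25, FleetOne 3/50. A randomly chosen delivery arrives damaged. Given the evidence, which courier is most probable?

Orbit

Compute prior × likelihood for every hypothesis:
  QuickShip: 0.1 × 0.0225 = 0.00225
  Orbit: 0.43 × 0.22 = 0.0946
  NorthLine: 0.096 × 0.02 = 0.00192
  MetroPost: 0.114 × 0.12 = 0.01368
  FleetOne: 0.26 × 0.06 = 0.0156
Normalizing constant = 0.12805.
Largest term belongs to Orbit, so Orbit is most probable.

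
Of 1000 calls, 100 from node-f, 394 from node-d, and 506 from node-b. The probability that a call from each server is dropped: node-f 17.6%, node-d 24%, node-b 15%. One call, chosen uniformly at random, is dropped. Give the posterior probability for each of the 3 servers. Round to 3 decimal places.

Unnormalized posteriors (prior × likelihood):
  node-f: 0.1 × 0.176 = 0.0176
  node-d: 0.394 × 0.24 = 0.09456
  node-b: 0.506 × 0.15 = 0.0759
Normalizing constant = 0.18806.
P(node-f | dropped) = 0.0176/0.18806 ≈ 0.094
P(node-d | dropped) = 0.09456/0.18806 ≈ 0.503
P(node-b | dropped) = 0.0759/0.18806 ≈ 0.404
(Check: 0.094+0.503+0.404 = 1.001.)

node-f 0.094, node-d 0.503, node-b 0.404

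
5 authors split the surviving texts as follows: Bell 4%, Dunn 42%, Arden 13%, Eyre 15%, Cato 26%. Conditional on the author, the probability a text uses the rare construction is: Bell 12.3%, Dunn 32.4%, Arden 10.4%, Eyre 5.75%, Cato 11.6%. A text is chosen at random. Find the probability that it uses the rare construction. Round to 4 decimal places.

By Bayes' rule, posterior ∝ prior × likelihood:
  Bell: 0.04 × 0.123 = 0.00492
  Dunn: 0.42 × 0.324 = 0.13608
  Arden: 0.13 × 0.104 = 0.01352
  Eyre: 0.15 × 0.0575 = 0.008625
  Cato: 0.26 × 0.116 = 0.03016
P(rare-form) = 0.00492 + 0.13608 + 0.01352 + 0.008625 + 0.03016 = 0.193305 → 0.1933.

0.1933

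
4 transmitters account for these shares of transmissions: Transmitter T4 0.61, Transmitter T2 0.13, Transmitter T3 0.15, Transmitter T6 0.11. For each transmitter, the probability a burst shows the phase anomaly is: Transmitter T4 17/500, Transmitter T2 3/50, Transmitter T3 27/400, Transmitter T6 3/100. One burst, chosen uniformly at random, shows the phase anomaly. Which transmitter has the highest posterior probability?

Transmitter T4

Unnormalized posteriors (prior × likelihood):
  Transmitter T4: 0.61 × 0.034 = 0.02074
  Transmitter T2: 0.13 × 0.06 = 0.0078
  Transmitter T3: 0.15 × 0.0675 = 0.010125
  Transmitter T6: 0.11 × 0.03 = 0.0033
Sum = 0.041965.
Largest term belongs to Transmitter T4, so Transmitter T4 is most probable.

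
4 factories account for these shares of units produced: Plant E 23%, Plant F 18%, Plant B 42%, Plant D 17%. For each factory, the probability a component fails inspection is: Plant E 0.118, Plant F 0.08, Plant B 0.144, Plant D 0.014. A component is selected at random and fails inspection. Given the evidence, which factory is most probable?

Plant B

Prior × likelihood for each hypothesis:
  Plant E: 0.23 × 0.118 = 0.02714
  Plant F: 0.18 × 0.08 = 0.0144
  Plant B: 0.42 × 0.144 = 0.06048
  Plant D: 0.17 × 0.014 = 0.00238
Total = 0.1044.
Largest term belongs to Plant B, so Plant B is most probable.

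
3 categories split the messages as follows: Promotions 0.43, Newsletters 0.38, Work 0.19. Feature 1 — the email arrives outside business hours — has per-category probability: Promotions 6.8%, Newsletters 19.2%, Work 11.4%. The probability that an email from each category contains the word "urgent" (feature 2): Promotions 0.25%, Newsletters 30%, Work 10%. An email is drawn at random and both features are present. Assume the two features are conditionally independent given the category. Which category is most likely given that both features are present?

By Bayes' rule, posterior ∝ prior × likelihood:
  Promotions: 0.43 × 0.068 × 0.0025 = 0.0000731
  Newsletters: 0.38 × 0.192 × 0.3 = 0.021888
  Work: 0.19 × 0.114 × 0.1 = 0.002166
Sum = 0.0241271.
Largest term belongs to Newsletters, so Newsletters is most probable.

Newsletters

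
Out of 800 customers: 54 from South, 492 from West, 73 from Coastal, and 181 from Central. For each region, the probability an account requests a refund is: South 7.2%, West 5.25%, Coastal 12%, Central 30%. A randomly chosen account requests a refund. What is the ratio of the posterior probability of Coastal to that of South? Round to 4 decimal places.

2.2531

Compute prior × likelihood for every hypothesis:
  South: 0.0675 × 0.072 = 0.00486
  West: 0.615 × 0.0525 = 0.0322875
  Coastal: 0.09125 × 0.12 = 0.01095
  Central: 0.22625 × 0.3 = 0.067875
Total = 0.1159725.
The ratio is 0.01095 / 0.00486 (the normalizer cancels) = 2.2531.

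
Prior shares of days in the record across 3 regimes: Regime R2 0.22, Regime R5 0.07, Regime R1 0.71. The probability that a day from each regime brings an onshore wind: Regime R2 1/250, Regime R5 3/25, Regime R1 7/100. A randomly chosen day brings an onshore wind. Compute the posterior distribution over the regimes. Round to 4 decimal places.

Regime R2 0.0149, Regime R5 0.1424, Regime R1 0.8427

Unnormalized posteriors (prior × likelihood):
  Regime R2: 0.22 × 0.004 = 0.00088
  Regime R5: 0.07 × 0.12 = 0.0084
  Regime R1: 0.71 × 0.07 = 0.0497
Sum = 0.05898.
P(Regime R2 | onshore) = 0.00088/0.05898 ≈ 0.0149
P(Regime R5 | onshore) = 0.0084/0.05898 ≈ 0.1424
P(Regime R1 | onshore) = 0.0497/0.05898 ≈ 0.8427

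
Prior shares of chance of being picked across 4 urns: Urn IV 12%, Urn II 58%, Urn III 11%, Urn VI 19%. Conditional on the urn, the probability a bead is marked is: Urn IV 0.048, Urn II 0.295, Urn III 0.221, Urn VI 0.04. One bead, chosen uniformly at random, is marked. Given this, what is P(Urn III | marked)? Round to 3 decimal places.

0.116

Unnormalized posteriors (prior × likelihood):
  Urn IV: 0.12 × 0.048 = 0.00576
  Urn II: 0.58 × 0.295 = 0.1711
  Urn III: 0.11 × 0.221 = 0.02431
  Urn VI: 0.19 × 0.04 = 0.0076
Sum = 0.20877.
P(Urn III | evidence) = 0.02431 / 0.20877 ≈ 0.116.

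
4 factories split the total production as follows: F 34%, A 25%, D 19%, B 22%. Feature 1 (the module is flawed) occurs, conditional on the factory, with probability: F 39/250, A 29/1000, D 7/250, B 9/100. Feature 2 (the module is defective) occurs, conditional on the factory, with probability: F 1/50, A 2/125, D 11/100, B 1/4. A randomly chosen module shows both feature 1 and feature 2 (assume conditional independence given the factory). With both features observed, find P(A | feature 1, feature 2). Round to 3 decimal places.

0.017

By Bayes' rule, posterior ∝ prior × likelihood:
  F: 0.34 × 0.156 × 0.02 = 0.0010608
  A: 0.25 × 0.029 × 0.016 = 0.000116
  D: 0.19 × 0.028 × 0.11 = 0.0005852
  B: 0.22 × 0.09 × 0.25 = 0.00495
Normalizing constant = 0.006712.
P(A | evidence) = 0.000116 / 0.006712 ≈ 0.017.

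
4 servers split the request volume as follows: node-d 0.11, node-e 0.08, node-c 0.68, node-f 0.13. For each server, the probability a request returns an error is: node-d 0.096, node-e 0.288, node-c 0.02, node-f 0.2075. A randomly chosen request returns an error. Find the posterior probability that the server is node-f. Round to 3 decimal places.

0.364

By Bayes' rule, posterior ∝ prior × likelihood:
  node-d: 0.11 × 0.096 = 0.01056
  node-e: 0.08 × 0.288 = 0.02304
  node-c: 0.68 × 0.02 = 0.0136
  node-f: 0.13 × 0.2075 = 0.026975
Sum = 0.074175.
P(node-f | evidence) = 0.026975 / 0.074175 ≈ 0.364.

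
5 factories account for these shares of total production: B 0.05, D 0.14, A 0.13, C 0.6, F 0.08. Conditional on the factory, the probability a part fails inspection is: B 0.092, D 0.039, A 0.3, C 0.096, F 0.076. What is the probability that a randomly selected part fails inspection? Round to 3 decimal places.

Unnormalized posteriors (prior × likelihood):
  B: 0.05 × 0.092 = 0.0046
  D: 0.14 × 0.039 = 0.00546
  A: 0.13 × 0.3 = 0.039
  C: 0.6 × 0.096 = 0.0576
  F: 0.08 × 0.076 = 0.00608
P(nonconforming) = 0.0046 + 0.00546 + 0.039 + 0.0576 + 0.00608 = 0.11274 → 0.113.

0.113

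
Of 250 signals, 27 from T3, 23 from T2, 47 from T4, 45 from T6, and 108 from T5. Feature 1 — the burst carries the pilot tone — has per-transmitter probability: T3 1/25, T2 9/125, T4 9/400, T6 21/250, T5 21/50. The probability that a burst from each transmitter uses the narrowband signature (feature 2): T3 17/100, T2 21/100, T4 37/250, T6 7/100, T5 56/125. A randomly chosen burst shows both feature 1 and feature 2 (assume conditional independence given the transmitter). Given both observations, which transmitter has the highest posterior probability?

By Bayes' rule, posterior ∝ prior × likelihood:
  T3: 0.108 × 0.04 × 0.17 = 0.0007344
  T2: 0.092 × 0.072 × 0.21 = 0.00139104
  T4: 0.188 × 0.0225 × 0.148 = 0.00062604
  T6: 0.18 × 0.084 × 0.07 = 0.0010584
  T5: 0.432 × 0.42 × 0.448 = 0.08128512
Total = 0.085095.
Largest term belongs to T5, so T5 is most probable.

T5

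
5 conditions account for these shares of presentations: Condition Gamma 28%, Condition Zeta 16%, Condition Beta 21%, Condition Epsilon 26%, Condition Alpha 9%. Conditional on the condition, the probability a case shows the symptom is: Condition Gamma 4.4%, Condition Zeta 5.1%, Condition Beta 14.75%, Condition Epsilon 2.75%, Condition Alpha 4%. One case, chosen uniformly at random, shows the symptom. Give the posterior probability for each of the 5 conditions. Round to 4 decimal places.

Condition Gamma 0.1981, Condition Zeta 0.1312, Condition Beta 0.4980, Condition Epsilon 0.1149, Condition Alpha 0.0579

By Bayes' rule, posterior ∝ prior × likelihood:
  Condition Gamma: 0.28 × 0.044 = 0.01232
  Condition Zeta: 0.16 × 0.051 = 0.00816
  Condition Beta: 0.21 × 0.1475 = 0.030975
  Condition Epsilon: 0.26 × 0.0275 = 0.00715
  Condition Alpha: 0.09 × 0.04 = 0.0036
Total = 0.062205.
P(Condition Gamma | symptomatic) = 0.01232/0.062205 ≈ 0.1981
P(Condition Zeta | symptomatic) = 0.00816/0.062205 ≈ 0.1312
P(Condition Beta | symptomatic) = 0.030975/0.062205 ≈ 0.4980
P(Condition Epsilon | symptomatic) = 0.00715/0.062205 ≈ 0.1149
P(Condition Alpha | symptomatic) = 0.0036/0.062205 ≈ 0.0579
(Check: 0.1981+0.1312+0.4980+0.1149+0.0579 = 1.0001.)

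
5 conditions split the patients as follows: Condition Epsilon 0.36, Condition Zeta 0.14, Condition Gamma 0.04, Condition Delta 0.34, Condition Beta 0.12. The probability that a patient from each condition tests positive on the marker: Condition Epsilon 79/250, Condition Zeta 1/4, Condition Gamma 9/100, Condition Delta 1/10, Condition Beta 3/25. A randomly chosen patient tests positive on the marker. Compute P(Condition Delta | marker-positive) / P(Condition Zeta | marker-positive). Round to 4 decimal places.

Prior × likelihood for each hypothesis:
  Condition Epsilon: 0.36 × 0.316 = 0.11376
  Condition Zeta: 0.14 × 0.25 = 0.035
  Condition Gamma: 0.04 × 0.09 = 0.0036
  Condition Delta: 0.34 × 0.1 = 0.034
  Condition Beta: 0.12 × 0.12 = 0.0144
Total = 0.20076.
The ratio is 0.034 / 0.035 (the normalizer cancels) = 0.9714.

0.9714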